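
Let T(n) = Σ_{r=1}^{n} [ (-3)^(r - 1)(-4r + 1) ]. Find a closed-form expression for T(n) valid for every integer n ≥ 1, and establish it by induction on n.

We claim T(n) = (-3)^n·n for all n ≥ 1.
Base case (n = 1): T(1) = -3, and the closed form gives -3. They agree.
Inductive step: assume the claim holds for n = r, so T(r) = (-3)^r·r.
Then T(r+1) = T(r) + ((-3)^r(-4r - 3)) = ((-3)^r·r) + ((-3)^r(-4r - 3)).
Simplifying, T(r+1) = (-3)^(r + 1)(r + 1) = (-3)^(r+1)·(r+1),
which is the closed form with n = r+1.
By the principle of mathematical induction, the result holds for all n ≥ 1.

T(n) = (-3)^n·n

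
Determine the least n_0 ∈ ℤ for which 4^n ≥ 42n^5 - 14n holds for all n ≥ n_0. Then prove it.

n_0 = 12

At n = 11: 4194304 < 6763988, so the inequality fails and n_0 ≥ 12. We prove 4^n ≥ 42n^5 - 14n for all n ≥ 12.
For the base case n = 12: 4^n = 16777216 and 42n^5 - 14n = 10450776, so 16777216 ≥ 10450776.
Inductive step: assume the claim holds for n = p, so 4^p ≥ 42p^5 - 14p.
Then 4^(p + 1) = 4·(4^p) ≥ 4·(42p^5 - 14p).
Also, for p ≥ 12 we have 4·(42p^5 - 14p) ≥ 42(p+1)^5 - 14(p+1), since 4·(42p^5 - 14p) − (42(p+1)^5 - 14(p+1)) = 126p^5 - 210p^4 - 420p^3 - 420p^2 - 252p - 28, which is nonnegative for all p ≥ 12.
Combining, 4^(p + 1) ≥ 42(p+1)^5 - 14(p+1).
By the principle of mathematical induction, the result holds for all n ≥ 12.
Hence the smallest such n_0 is 12.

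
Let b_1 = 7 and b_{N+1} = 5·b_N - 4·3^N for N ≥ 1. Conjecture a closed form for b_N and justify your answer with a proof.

Computing the first terms: b_1 = 7, b_2 = 23, b_3 = 79. This suggests b_N = 2·3^N + 5^(N - 1).
When N = 1: the formula gives 7 = 7 = b_1.
For the inductive step, assume it holds for an arbitrary r ≥ 1, so b_r = 2·3^r + 5^(r - 1).
Then b_{r+1} = 5·b_r - 4·3^r = 5·(2·3^r + 5^(r - 1)) - 4·3^r = 2·3^(r + 1) + 5^r = 2·3^(r+1) + 5^((r+1) - 1),
which is the claimed formula at N = r+1.
Hence, by induction on N, the claim holds for every N ≥ 1.

b_N = 2·3^N + 5^(N - 1)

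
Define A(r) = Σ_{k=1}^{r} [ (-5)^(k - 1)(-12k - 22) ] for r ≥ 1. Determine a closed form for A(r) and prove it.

A(r) = 2(-5)^r(r + 2) - 4

We claim A(r) = 2(-5)^r(r + 2) - 4 for all r ≥ 1.
When r = 1: A(1) = -34, and the closed form gives -34. They agree.
Inductive step: assume the claim holds for r = k, so A(k) = 2(-5)^k(k + 2) - 4.
Then A(k+1) = A(k) + ((-5)^k(-12k - 34)) = (2(-5)^k(k + 2) - 4) + ((-5)^k(-12k - 34)).
Simplifying, A(k+1) = -10(-5)^k·k - 30(-5)^k - 4 = 2(-5)^(k+1)((k+1) + 2) - 4,
which is the closed form with r = k+1.
By the principle of mathematical induction, the result holds for all r ≥ 1.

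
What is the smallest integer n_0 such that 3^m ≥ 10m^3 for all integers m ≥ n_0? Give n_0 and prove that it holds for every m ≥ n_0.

n_0 = 8

At m = 7: 2187 < 3430, so the inequality fails and n_0 ≥ 8. We prove 3^m ≥ 10m^3 for all m ≥ 8.
Base step (m = 8): 3^m = 6561 and 10m^3 = 5120, so 6561 ≥ 5120.
Suppose the result is true for m = j, so 3^j ≥ 10j^3.
Then 3^(j + 1) = 3·(3^j) ≥ 3·(10j^3).
Also, for j ≥ 8 we have 3·(10j^3) ≥ 10(j+1)^3, since 3 ≥ (1 + 1/j)^3 for all j ≥ 8.
Combining, 3^(j + 1) ≥ 10(j+1)^3.
Hence, by induction on m, the claim holds for every m ≥ 8.
Hence the smallest such n_0 is 8.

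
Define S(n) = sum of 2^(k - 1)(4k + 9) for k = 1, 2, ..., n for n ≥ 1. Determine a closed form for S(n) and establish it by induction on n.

S(n) = 2^n(4n + 5) - 5

We claim S(n) = 2^n(4n + 5) - 5 for all n ≥ 1.
Base case (n = 1): S(1) = 13, and the closed form gives 13. They agree.
Suppose the result is true for n = k, so S(k) = 2^k(4k + 5) - 5.
Then S(k+1) = S(k) + (2^k(4k + 13)) = (2^k(4k + 5) - 5) + (2^k(4k + 13)).
Simplifying, S(k+1) = 8·2^k·k + 18·2^k - 5 = 2^(k+1)(4(k+1) + 5) - 5,
which is the closed form with n = k+1.
By the principle of mathematical induction, the result holds for all n ≥ 1.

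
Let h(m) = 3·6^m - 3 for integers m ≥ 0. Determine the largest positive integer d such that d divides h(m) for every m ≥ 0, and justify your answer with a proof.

Computing the first values: h(0) = 0 and h(1) = 15; gcd(0, 15) = 15, so d ≤ 15.
We prove 15 | 3·6^m - 3 for all m ≥ 0 by induction on m.
Base step (m = 0): h(0) = 0 = 15·(0), so 15 | h(0).
Inductive step: suppose the statement holds for some i ≥ 0, i.e. 15 | h(i). Then
h(i+1) = 3·6^(i+1) - 3 = 6·(3·6^i - 3) + 15 = 6·h(i) + 15. The first term is divisible by 15 by the inductive hypothesis, and 15 is divisible by 15. Hence 15 | h(i+1).
By the principle of mathematical induction, the result holds for all m ≥ 0.
Therefore the largest such d is 15.

d = 15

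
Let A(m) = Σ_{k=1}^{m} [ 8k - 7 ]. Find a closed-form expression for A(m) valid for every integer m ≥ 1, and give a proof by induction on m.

We claim A(m) = m(4m - 3) for all m ≥ 1.
When m = 1: A(1) = 1, and the closed form gives 1. They agree.
Suppose the result is true for m = k, so A(k) = k(4k - 3).
Then A(k+1) = A(k) + (8k + 1) = (k(4k - 3)) + (8k + 1).
Simplifying, A(k+1) = (k + 1)(4k + 1) = (k+1)(4(k+1) - 3),
which is the closed form with m = k+1.
By the principle of mathematical induction, the result holds for all m ≥ 1.

A(m) = m(4m - 3)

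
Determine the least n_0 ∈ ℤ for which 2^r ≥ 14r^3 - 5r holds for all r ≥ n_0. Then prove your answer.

n_0 = 16

At r = 15: 32768 < 47175, so the inequality fails and n_0 ≥ 16. We prove 2^r ≥ 14r^3 - 5r for all r ≥ 16.
When r = 16: 2^r = 65536 and 14r^3 - 5r = 57264, so 65536 ≥ 57264.
Inductive step: suppose the statement holds for some j ≥ 16, so 2^j ≥ 14j^3 - 5j.
Then 2^(j + 1) = 2·(2^j) ≥ 2·(14j^3 - 5j).
Also, for j ≥ 16 we have 2·(14j^3 - 5j) ≥ 14(j+1)^3 - 5(j+1), since 2·(14j^3 - 5j) − (14(j+1)^3 - 5(j+1)) = 14j^3 - 42j^2 - 47j - 9, which is nonnegative for all j ≥ 16.
Combining, 2^(j + 1) ≥ 14(j+1)^3 - 5(j+1).
By the principle of mathematical induction, the result holds for all r ≥ 16.
Hence the smallest such n_0 is 16.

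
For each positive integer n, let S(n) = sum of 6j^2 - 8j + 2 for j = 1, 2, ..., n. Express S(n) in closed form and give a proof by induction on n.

S(n) = n(n - 1)(2n + 1)

We claim S(n) = n(n - 1)(2n + 1) for all n ≥ 1.
For the base case n = 1: S(1) = 0, and the closed form gives 0. They agree.
For the inductive step, assume it holds for an arbitrary j ≥ 1, so S(j) = j(2j^2 - j - 1).
Then S(j+1) = S(j) + (2j(3j + 2)) = (j(2j^2 - j - 1)) + (2j(3j + 2)).
Simplifying, S(j+1) = j(j + 1)(2j + 3) = (j+1)((j+1) - 1)(2(j+1) + 1),
which is the closed form with n = j+1.
This completes the induction.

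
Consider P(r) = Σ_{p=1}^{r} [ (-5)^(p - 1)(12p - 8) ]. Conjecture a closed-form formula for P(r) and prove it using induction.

P(r) = (-5)^r(-2r + 1) - 1

We claim P(r) = (-5)^r(-2r + 1) - 1 for all r ≥ 1.
Base step (r = 1): P(1) = 4, and the closed form gives 4. They agree.
Suppose the result is true for r = p, so P(p) = (-5)^p(-2p + 1) - 1.
Then P(p+1) = P(p) + ((-5)^p(12p + 4)) = ((-5)^p(-2p + 1) - 1) + ((-5)^p(12p + 4)).
Simplifying, P(p+1) = 10(-5)^p·p + 5(-5)^p - 1 = (-5)^(p+1)(-2(p+1) + 1) - 1,
which is the closed form with r = p+1.
By the principle of mathematical induction, the result holds for all r ≥ 1.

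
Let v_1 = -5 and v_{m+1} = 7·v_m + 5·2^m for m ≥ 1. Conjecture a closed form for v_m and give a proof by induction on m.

Computing the first terms: v_1 = -5, v_2 = -25, v_3 = -155. This suggests v_m = -2^m - 3·7^(m - 1).
For the base case m = 1: the formula gives -5 = -5 = v_1.
Inductive step: assume the claim holds for m = p, so v_p = -2^p - 3·7^(p - 1).
Then v_{p+1} = 7·v_p + 5·2^p = 7·(-2^p - 3·7^(p - 1)) + 5·2^p = -2^(p + 1) - 3·7^p = -2^(p+1) - 3·7^((p+1) - 1),
which is the claimed formula at m = p+1.
By the principle of mathematical induction, the result holds for all m ≥ 1.

v_m = -2^m - 3·7^(m - 1)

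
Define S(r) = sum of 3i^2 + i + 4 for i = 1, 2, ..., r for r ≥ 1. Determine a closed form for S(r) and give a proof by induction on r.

We claim S(r) = r(r^2 + 2r + 5) for all r ≥ 1.
Base step (r = 1): S(1) = 8, and the closed form gives 8. They agree.
Inductive step: assume the claim holds for r = i, so S(i) = i(i^2 + 2i + 5).
Then S(i+1) = S(i) + (i + 3(i + 1)^2 + 5) = (i(i^2 + 2i + 5)) + (i + 3(i + 1)^2 + 5).
Simplifying, S(i+1) = (i + 1)(i^2 + 4i + 8) = (i+1)((i+1)^2 + 2(i+1) + 5),
which is the closed form with r = i+1.
This completes the induction.

S(r) = r(r^2 + 2r + 5)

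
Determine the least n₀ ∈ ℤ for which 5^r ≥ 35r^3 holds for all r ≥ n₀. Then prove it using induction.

At r = 5: 3125 < 4375, so the inequality fails and n₀ ≥ 6. We prove 5^r ≥ 35r^3 for all r ≥ 6.
When r = 6: 5^r = 15625 and 35r^3 = 7560, so 15625 ≥ 7560.
Inductive step: assume the claim holds for r = k, so 5^k ≥ 35k^3.
Then 5^(k + 1) = 5·(5^k) ≥ 5·(35k^3).
Also, for k ≥ 6 we have 5·(35k^3) ≥ 35(k+1)^3, since 5 ≥ (1 + 1/k)^3 for all k ≥ 6.
Combining, 5^(k + 1) ≥ 35(k+1)^3.
Hence, by induction on r, the claim holds for every r ≥ 6.
Hence the smallest such n₀ is 6.

n₀ = 6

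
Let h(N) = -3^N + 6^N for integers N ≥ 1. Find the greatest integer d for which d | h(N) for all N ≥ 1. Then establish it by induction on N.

Computing the first values: h(1) = 3 and h(2) = 27; gcd(3, 27) = 3, so d ≤ 3.
We prove 3 | -3^N + 6^N for all N ≥ 1 by induction on N.
For the base case N = 1: h(1) = 3 = 3·(1), so 3 | h(1).
Inductive step: suppose the statement holds for some r ≥ 1, i.e. 3 | h(r). Then
6^{r+1} − 3^{r+1} = 6·6^r − 3·3^r = 6·(6^r − 3^r) + (3)·3^r. The first term is divisible by 3 by the inductive hypothesis, and the second term (3)·3^r is divisible by 3 since 3 | 3. Hence 3 | h(r+1).
By the principle of mathematical induction, the result holds for all N ≥ 1.
Therefore the largest such d is 3.

d = 3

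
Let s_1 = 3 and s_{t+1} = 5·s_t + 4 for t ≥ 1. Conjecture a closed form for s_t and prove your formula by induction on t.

Computing the first terms: s_1 = 3, s_2 = 19, s_3 = 99. This suggests s_t = 4·5^(t - 1) - 1.
Base case (t = 1): the formula gives 3 = 3 = s_1.
Inductive step: assume the claim holds for t = i, so s_i = 4·5^(i - 1) - 1.
Then s_{i+1} = 5·s_i + 4 = 5·(4·5^(i - 1) - 1) + 4 = 4·5^i - 1 = 4·5^((i+1) - 1) - 1,
which is the claimed formula at t = i+1.
This completes the induction.

s_t = 4·5^(t - 1) - 1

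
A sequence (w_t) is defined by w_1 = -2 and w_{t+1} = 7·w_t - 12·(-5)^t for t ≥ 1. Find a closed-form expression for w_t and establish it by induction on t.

w_t = (-5)^t + 3·7^(t - 1)

Computing the first terms: w_1 = -2, w_2 = 46, w_3 = 22. This suggests w_t = (-5)^t + 3·7^(t - 1).
For the base case t = 1: the formula gives -2 = -2 = w_1.
Inductive step: assume the claim holds for t = j, so w_j = (-5)^j + 3·7^(j - 1).
Then w_{j+1} = 7·w_j - 12·(-5)^j = 7·((-5)^j + 3·7^(j - 1)) - 12·(-5)^j = (-5)^(j + 1) + 3·7^j = (-5)^(j+1) + 3·7^((j+1) - 1),
which is the claimed formula at t = j+1.
By induction, the statement is established for all t ≥ 1.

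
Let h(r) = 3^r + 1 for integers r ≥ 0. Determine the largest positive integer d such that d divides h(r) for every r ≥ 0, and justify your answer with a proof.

Computing the first values: h(0) = 2 and h(1) = 4; gcd(2, 4) = 2, so d ≤ 2.
We prove 2 | 3^r + 1 for all r ≥ 0 by induction on r.
Base step (r = 0): h(0) = 2 = 2·(1), so 2 | h(0).
For the inductive step, assume it holds for an arbitrary p ≥ 0, i.e. 2 | h(p). Then
h(p+1) = 3^(p+1) + 1 = 3·(3^p + 1) - 2 = 3·h(p) - 2. The first term is divisible by 2 by the inductive hypothesis, and -2 is divisible by 2. Hence 2 | h(p+1).
This completes the induction.
Therefore the largest such d is 2.

d = 2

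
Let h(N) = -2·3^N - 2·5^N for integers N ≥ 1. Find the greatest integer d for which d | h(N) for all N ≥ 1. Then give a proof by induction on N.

Computing the first values: h(1) = -16 and h(2) = -68; gcd(-16, -68) = 4, so d ≤ 4.
We prove 4 | -2·3^N - 2·5^N for all N ≥ 1 by induction on N.
For the base case N = 1: h(1) = -16 = 4·(-4), so 4 | h(1).
Suppose the result is true for N = j, i.e. 4 | h(j). Then
h(j+1) − 5·h(j) = (-2·3^(j+1) - 2·5^(j+1)) − 5·(-2·3^j - 2·5^j) = (-2)·3^j·(3 − 5) = (4)·3^j. Since 4 | h(j) by the inductive hypothesis, 4 | 5·h(j); and 4 | 4 since 4 = 4·1. Therefore 4 | h(j+1).
Hence, by induction on N, the claim holds for every N ≥ 1.
Therefore the largest such d is 4.

d = 4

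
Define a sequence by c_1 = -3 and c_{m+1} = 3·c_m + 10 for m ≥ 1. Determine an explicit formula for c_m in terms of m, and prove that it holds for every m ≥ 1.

Computing the first terms: c_1 = -3, c_2 = 1, c_3 = 13. This suggests c_m = 2·3^(m - 1) - 5.
When m = 1: the formula gives -3 = -3 = c_1.
Suppose the result is true for m = j, so c_j = 2·3^(j - 1) - 5.
Then c_{j+1} = 3·c_j + 10 = 3·(2·3^(j - 1) - 5) + 10 = 2·3^j - 5 = 2·3^((j+1) - 1) - 5,
which is the claimed formula at m = j+1.
By the principle of mathematical induction, the result holds for all m ≥ 1.

c_m = 2·3^(m - 1) - 5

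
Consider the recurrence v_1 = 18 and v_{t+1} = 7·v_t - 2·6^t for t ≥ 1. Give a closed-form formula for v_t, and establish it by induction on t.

Computing the first terms: v_1 = 18, v_2 = 114, v_3 = 726. This suggests v_t = 2·6^t + 6·7^(t - 1).
When t = 1: the formula gives 18 = 18 = v_1.
Inductive step: suppose the statement holds for some j ≥ 1, so v_j = 2·6^j + 6·7^(j - 1).
Then v_{j+1} = 7·v_j - 2·6^j = 7·(2·6^j + 6·7^(j - 1)) - 2·6^j = 2·6^(j + 1) + 6·7^j = 2·6^(j+1) + 6·7^((j+1) - 1),
which is the claimed formula at t = j+1.
By the principle of mathematical induction, the result holds for all t ≥ 1.

v_t = 2·6^t + 6·7^(t - 1)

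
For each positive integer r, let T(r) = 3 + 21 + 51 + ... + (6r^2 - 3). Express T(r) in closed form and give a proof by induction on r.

T(r) = r(r + 2)(2r - 1)

We claim T(r) = r(r + 2)(2r - 1) for all r ≥ 1.
When r = 1: T(1) = 3, and the closed form gives 3. They agree.
Inductive step: assume the claim holds for r = k, so T(k) = k(2k^2 + 3k - 2).
Then T(k+1) = T(k) + (6(k + 1)^2 - 3) = (k(2k^2 + 3k - 2)) + (6(k + 1)^2 - 3).
Simplifying, T(k+1) = (k + 1)(k + 3)(2k + 1) = (k+1)((k+1) + 2)(2(k+1) - 1),
which is the closed form with r = k+1.
This completes the induction.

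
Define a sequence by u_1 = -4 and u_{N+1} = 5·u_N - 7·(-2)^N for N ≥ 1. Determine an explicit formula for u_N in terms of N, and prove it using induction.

u_N = (-2)^N - 2·5^(N - 1)

Computing the first terms: u_1 = -4, u_2 = -6, u_3 = -58. This suggests u_N = (-2)^N - 2·5^(N - 1).
Base case (N = 1): the formula gives -4 = -4 = u_1.
For the inductive step, assume it holds for an arbitrary j ≥ 1, so u_j = (-2)^j - 2·5^(j - 1).
Then u_{j+1} = 5·u_j - 7·(-2)^j = 5·((-2)^j - 2·5^(j - 1)) - 7·(-2)^j = (-2)^(j + 1) - 2·5^j = (-2)^(j+1) - 2·5^((j+1) - 1),
which is the claimed formula at N = j+1.
This completes the induction.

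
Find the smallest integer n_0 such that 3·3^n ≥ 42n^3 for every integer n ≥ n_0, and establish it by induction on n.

At n = 8: 19683 < 21504, so the inequality fails and n_0 ≥ 9. We prove 3·3^n ≥ 42n^3 for all n ≥ 9.
For the base case n = 9: 3·3^n = 59049 and 42n^3 = 30618, so 59049 ≥ 30618.
For the inductive step, assume it holds for an arbitrary r ≥ 9, so 3·3^r ≥ 42r^3.
Then 3·3^(r + 1) = 3·(3·3^r) ≥ 3·(42r^3).
Also, for r ≥ 9 we have 3·(42r^3) ≥ 42(r+1)^3, since 3 ≥ (1 + 1/r)^3 for all r ≥ 9.
Combining, 3·3^(r + 1) ≥ 42(r+1)^3.
Hence, by induction on n, the claim holds for every n ≥ 9.
Hence the smallest such n_0 is 9.

n_0 = 9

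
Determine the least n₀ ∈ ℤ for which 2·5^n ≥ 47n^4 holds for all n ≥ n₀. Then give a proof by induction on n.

n₀ = 7

At n = 6: 31250 < 60912, so the inequality fails and n₀ ≥ 7. We prove 2·5^n ≥ 47n^4 for all n ≥ 7.
For the base case n = 7: 2·5^n = 156250 and 47n^4 = 112847, so 156250 ≥ 112847.
Inductive step: assume the claim holds for n = i, so 2·5^i ≥ 47i^4.
Then 2·5^(i + 1) = 5·(2·5^i) ≥ 5·(47i^4).
Also, for i ≥ 7 we have 5·(47i^4) ≥ 47(i+1)^4, since 5 ≥ (1 + 1/i)^4 for all i ≥ 7.
Combining, 2·5^(i + 1) ≥ 47(i+1)^4.
By induction, the statement is established for all n ≥ 7.
Hence the smallest such n₀ is 7.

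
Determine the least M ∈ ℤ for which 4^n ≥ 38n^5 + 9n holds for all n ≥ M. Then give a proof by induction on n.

At n = 11: 4194304 < 6120037, so the inequality fails and M ≥ 12. We prove 4^n ≥ 38n^5 + 9n for all n ≥ 12.
Base step (n = 12): 4^n = 16777216 and 38n^5 + 9n = 9455724, so 16777216 ≥ 9455724.
Suppose the result is true for n = r, so 4^r ≥ 38r^5 + 9r.
Then 4^(r + 1) = 4·(4^r) ≥ 4·(38r^5 + 9r).
Also, for r ≥ 12 we have 4·(38r^5 + 9r) ≥ 38(r+1)^5 + 9(r+1), since 4·(38r^5 + 9r) − (38(r+1)^5 + 9(r+1)) = 114r^5 - 190r^4 - 380r^3 - 380r^2 - 163r - 47, which is nonnegative for all r ≥ 12.
Combining, 4^(r + 1) ≥ 38(r+1)^5 + 9(r+1).
By the principle of mathematical induction, the result holds for all n ≥ 12.
Hence the smallest such M is 12.

M = 12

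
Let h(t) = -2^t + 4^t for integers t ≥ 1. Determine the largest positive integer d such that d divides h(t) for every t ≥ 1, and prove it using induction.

d = 2

Computing the first values: h(1) = 2 and h(2) = 12; gcd(2, 12) = 2, so d ≤ 2.
We prove 2 | -2^t + 4^t for all t ≥ 1 by induction on t.
When t = 1: h(1) = 2 = 2·(1), so 2 | h(1).
Suppose the result is true for t = m, i.e. 2 | h(m). Then
4^{m+1} − 2^{m+1} = 4·4^m − 2·2^m = 4·(4^m − 2^m) + (2)·2^m. The first term is divisible by 2 by the inductive hypothesis, and the second term (2)·2^m is divisible by 2 since 2 | 2. Hence 2 | h(m+1).
This completes the induction.
Therefore the largest such d is 2.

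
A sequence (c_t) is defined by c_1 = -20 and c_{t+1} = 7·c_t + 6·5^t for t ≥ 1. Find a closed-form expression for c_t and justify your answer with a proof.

Computing the first terms: c_1 = -20, c_2 = -110, c_3 = -620. This suggests c_t = -3·5^t - 5·7^(t - 1).
Base step (t = 1): the formula gives -20 = -20 = c_1.
Inductive step: assume the claim holds for t = p, so c_p = -3·5^p - 5·7^(p - 1).
Then c_{p+1} = 7·c_p + 6·5^p = 7·(-3·5^p - 5·7^(p - 1)) + 6·5^p = -3·5^(p + 1) - 5·7^p = -3·5^(p+1) - 5·7^((p+1) - 1),
which is the claimed formula at t = p+1.
Hence, by induction on t, the claim holds for every t ≥ 1.

c_t = -3·5^t - 5·7^(t - 1)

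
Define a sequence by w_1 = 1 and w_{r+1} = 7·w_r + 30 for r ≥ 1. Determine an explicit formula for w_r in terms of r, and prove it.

Computing the first terms: w_1 = 1, w_2 = 37, w_3 = 289. This suggests w_r = 6·7^(r - 1) - 5.
When r = 1: the formula gives 1 = 1 = w_1.
Inductive step: suppose the statement holds for some k ≥ 1, so w_k = 6·7^(k - 1) - 5.
Then w_{k+1} = 7·w_k + 30 = 7·(6·7^(k - 1) - 5) + 30 = 6·7^k - 5 = 6·7^((k+1) - 1) - 5,
which is the claimed formula at r = k+1.
By the principle of mathematical induction, the result holds for all r ≥ 1.

w_r = 6·7^(r - 1) - 5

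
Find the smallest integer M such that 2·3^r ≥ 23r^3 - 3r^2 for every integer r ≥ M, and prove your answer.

M = 8

At r = 7: 4374 < 7742, so the inequality fails and M ≥ 8. We prove 2·3^r ≥ 23r^3 - 3r^2 for all r ≥ 8.
Base step (r = 8): 2·3^r = 13122 and 23r^3 - 3r^2 = 11584, so 13122 ≥ 11584.
For the inductive step, assume it holds for an arbitrary i ≥ 8, so 2·3^i ≥ 23i^3 - 3i^2.
Then 2·3^(i + 1) = 3·(2·3^i) ≥ 3·(23i^3 - 3i^2).
Also, for i ≥ 8 we have 3·(23i^3 - 3i^2) ≥ 23(i+1)^3 - 3(i+1)^2, since 3·(23i^3 - 3i^2) − (23(i+1)^3 - 3(i+1)^2) = 46i^3 - 75i^2 - 63i - 20, which is nonnegative for all i ≥ 8.
Combining, 2·3^(i + 1) ≥ 23(i+1)^3 - 3(i+1)^2.
Hence, by induction on r, the claim holds for every r ≥ 8.
Hence the smallest such M is 8.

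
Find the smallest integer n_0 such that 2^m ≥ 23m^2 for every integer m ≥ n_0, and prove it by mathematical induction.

n_0 = 12

At m = 11: 2048 < 2783, so the inequality fails and n_0 ≥ 12. We prove 2^m ≥ 23m^2 for all m ≥ 12.
Base step (m = 12): 2^m = 4096 and 23m^2 = 3312, so 4096 ≥ 3312.
For the inductive step, assume it holds for an arbitrary k ≥ 12, so 2^k ≥ 23k^2.
Then 2^(k + 1) = 2·(2^k) ≥ 2·(23k^2).
Also, for k ≥ 12 we have 2·(23k^2) ≥ 23(k+1)^2, since 2 ≥ (1 + 1/k)^2 for all k ≥ 12.
Combining, 2^(k + 1) ≥ 23(k+1)^2.
By induction, the statement is established for all m ≥ 12.
Hence the smallest such n_0 is 12.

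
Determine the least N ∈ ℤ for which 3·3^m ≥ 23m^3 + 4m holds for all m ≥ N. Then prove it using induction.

At m = 7: 6561 < 7917, so the inequality fails and N ≥ 8. We prove 3·3^m ≥ 23m^3 + 4m for all m ≥ 8.
For the base case m = 8: 3·3^m = 19683 and 23m^3 + 4m = 11808, so 19683 ≥ 11808.
Inductive step: suppose the statement holds for some j ≥ 8, so 3·3^j ≥ 23j^3 + 4j.
Then 3·3^(j + 1) = 3·(3·3^j) ≥ 3·(23j^3 + 4j).
Also, for j ≥ 8 we have 3·(23j^3 + 4j) ≥ 23(j+1)^3 + 4(j+1), since 3·(23j^3 + 4j) − (23(j+1)^3 + 4(j+1)) = 46j^3 - 69j^2 - 61j - 27, which is nonnegative for all j ≥ 8.
Combining, 3·3^(j + 1) ≥ 23(j+1)^3 + 4(j+1).
By the principle of mathematical induction, the result holds for all m ≥ 8.
Hence the smallest such N is 8.

N = 8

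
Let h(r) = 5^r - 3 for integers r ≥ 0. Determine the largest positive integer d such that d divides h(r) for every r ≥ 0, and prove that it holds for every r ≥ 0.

d = 2

Computing the first values: h(0) = -2 and h(1) = 2; gcd(-2, 2) = 2, so d ≤ 2.
We prove 2 | 5^r - 3 for all r ≥ 0 by induction on r.
When r = 0: h(0) = -2 = 2·(-1), so 2 | h(0).
Inductive step: assume the claim holds for r = p, i.e. 2 | h(p). Then
h(p+1) = 5^(p+1) - 3 = 5·(5^p - 3) + 12 = 5·h(p) + 12. The first term is divisible by 2 by the inductive hypothesis, and 12 is divisible by 2. Hence 2 | h(p+1).
This completes the induction.
Therefore the largest such d is 2.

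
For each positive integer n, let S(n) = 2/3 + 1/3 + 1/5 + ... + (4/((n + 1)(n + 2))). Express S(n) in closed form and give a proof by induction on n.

We claim S(n) = 2n/(n + 2) for all n ≥ 1.
Base case (n = 1): S(1) = 2/3, and the closed form gives 2/3. They agree.
Inductive step: assume the claim holds for n = k, so S(k) = 2k/(k + 2).
Then S(k+1) = S(k) + (4/((k + 2)(k + 3))) = (2k/(k + 2)) + (4/((k + 2)(k + 3))).
Simplifying, S(k+1) = 2(k + 1)/(k + 3) = 2(k+1)/((k+1) + 2),
which is the closed form with n = k+1.
Hence, by induction on n, the claim holds for every n ≥ 1.

S(n) = 2n/(n + 2)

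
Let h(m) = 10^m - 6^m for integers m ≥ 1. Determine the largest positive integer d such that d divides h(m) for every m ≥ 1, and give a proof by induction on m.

d = 4

Computing the first values: h(1) = 4 and h(2) = 64; gcd(4, 64) = 4, so d ≤ 4.
We prove 4 | 10^m - 6^m for all m ≥ 1 by induction on m.
When m = 1: h(1) = 4 = 4·(1), so 4 | h(1).
Inductive step: suppose the statement holds for some i ≥ 1, i.e. 4 | h(i). Then
10^{i+1} − 6^{i+1} = 10·10^i − 6·6^i = 10·(10^i − 6^i) + (4)·6^i. The first term is divisible by 4 by the inductive hypothesis, and the second term (4)·6^i is divisible by 4 since 4 | 4. Hence 4 | h(i+1).
This completes the induction.
Therefore the largest such d is 4.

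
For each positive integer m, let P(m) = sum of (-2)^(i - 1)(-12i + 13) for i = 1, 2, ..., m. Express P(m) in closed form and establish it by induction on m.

P(m) = (-2)^m(4m - 3) + 3

We claim P(m) = (-2)^m(4m - 3) + 3 for all m ≥ 1.
When m = 1: P(1) = 1, and the closed form gives 1. They agree.
Inductive step: suppose the statement holds for some i ≥ 1, so P(i) = (-2)^i(4i - 3) + 3.
Then P(i+1) = P(i) + ((-2)^i(-12i + 1)) = ((-2)^i(4i - 3) + 3) + ((-2)^i(-12i + 1)).
Simplifying, P(i+1) = (-2)^(i + 1) + (-2)^(i + 3)i + 3 = (-2)^(i+1)(4(i+1) - 3) + 3,
which is the closed form with m = i+1.
This completes the induction.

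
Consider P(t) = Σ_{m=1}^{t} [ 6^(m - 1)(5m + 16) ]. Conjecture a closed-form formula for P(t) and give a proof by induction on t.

We claim P(t) = 6^t(t + 3) - 3 for all t ≥ 1.
Base case (t = 1): P(1) = 21, and the closed form gives 21. They agree.
Inductive step: suppose the statement holds for some m ≥ 1, so P(m) = 6^m(m + 3) - 3.
Then P(m+1) = P(m) + (6^m(5m + 21)) = (6^m(m + 3) - 3) + (6^m(5m + 21)).
Simplifying, P(m+1) = 6·6^m·m + 24·6^m - 3 = 6^(m+1)((m+1) + 3) - 3,
which is the closed form with t = m+1.
Hence, by induction on t, the claim holds for every t ≥ 1.

P(t) = 6^t(t + 3) - 3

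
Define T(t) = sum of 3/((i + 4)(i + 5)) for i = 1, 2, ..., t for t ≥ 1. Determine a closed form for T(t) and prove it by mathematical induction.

We claim T(t) = 3t/(5(t + 5)) for all t ≥ 1.
Base step (t = 1): T(1) = 1/10, and the closed form gives 1/10. They agree.
Suppose the result is true for t = i, so T(i) = 3i/(5(i + 5)).
Then T(i+1) = T(i) + (3/((i + 5)(i + 6))) = (3i/(5(i + 5))) + (3/((i + 5)(i + 6))).
Simplifying, T(i+1) = 3(i + 1)/(5(i + 6)) = 3(i+1)/(5((i+1) + 5)),
which is the closed form with t = i+1.
This completes the induction.

T(t) = 3t/(5(t + 5))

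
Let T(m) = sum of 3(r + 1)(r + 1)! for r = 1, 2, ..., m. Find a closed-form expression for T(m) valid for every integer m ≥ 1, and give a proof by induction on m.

T(m) = 3(m + 2)! - 6

We claim T(m) = 3(m + 2)! - 6 for all m ≥ 1.
Base step (m = 1): T(1) = 12, and the closed form gives 12. They agree.
Suppose the result is true for m = r, so T(r) = 3(r + 2)! - 6.
Then T(r+1) = T(r) + (3(r + 2)(r + 2)!) = (3(r + 2)! - 6) + (3(r + 2)(r + 2)!).
Simplifying, T(r+1) = 3((r+1) + 2)! - 6,
which is the closed form with m = r+1.
This completes the induction.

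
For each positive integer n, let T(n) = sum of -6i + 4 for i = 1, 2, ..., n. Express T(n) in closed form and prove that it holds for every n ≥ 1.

T(n) = -n(3n - 1)

We claim T(n) = -n(3n - 1) for all n ≥ 1.
Base step (n = 1): T(1) = -2, and the closed form gives -2. They agree.
Suppose the result is true for n = i, so T(i) = i(-3i + 1).
Then T(i+1) = T(i) + (-6i - 2) = (i(-3i + 1)) + (-6i - 2).
Simplifying, T(i+1) = -(i + 1)(3i + 2) = -(i+1)(3(i+1) - 1),
which is the closed form with n = i+1.
By induction, the statement is established for all n ≥ 1.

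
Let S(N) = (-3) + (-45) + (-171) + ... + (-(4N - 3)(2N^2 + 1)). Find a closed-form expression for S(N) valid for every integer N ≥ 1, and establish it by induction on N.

We claim S(N) = -N(2N^3 + 2N^2 + N - 2) for all N ≥ 1.
Base step (N = 1): S(1) = -3, and the closed form gives -3. They agree.
For the inductive step, assume it holds for an arbitrary k ≥ 1, so S(k) = k(-2k^3 - 2k^2 - k + 2).
Then S(k+1) = S(k) + (-(4k + 1)(2(k + 1)^2 + 1)) = (k(-2k^3 - 2k^2 - k + 2)) + (-(4k + 1)(2(k + 1)^2 + 1)).
Simplifying, S(k+1) = -(k + 1)(2k^3 + 8k^2 + 11k + 3) = -(k+1)(2(k+1)^3 + 2(k+1)^2 + (k+1) - 2),
which is the closed form with N = k+1.
By induction, the statement is established for all N ≥ 1.

S(N) = -N(2N^3 + 2N^2 + N - 2)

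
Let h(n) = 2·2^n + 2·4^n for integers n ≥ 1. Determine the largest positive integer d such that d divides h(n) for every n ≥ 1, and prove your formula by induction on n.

Computing the first values: h(1) = 12 and h(2) = 40; gcd(12, 40) = 4, so d ≤ 4.
We prove 4 | 2·2^n + 2·4^n for all n ≥ 1 by induction on n.
Base case (n = 1): h(1) = 12 = 4·(3), so 4 | h(1).
Suppose the result is true for n = m, i.e. 4 | h(m). Then
h(m+1) − 4·h(m) = (2·2^(m+1) + 2·4^(m+1)) − 4·(2·2^m + 2·4^m) = (2)·2^m·(2 − 4) = (-4)·2^m. Since 4 | h(m) by the inductive hypothesis, 4 | 4·h(m); and 4 | -4 since -4 = 4·-1. Therefore 4 | h(m+1).
This completes the induction.
Therefore the largest such d is 4.

d = 4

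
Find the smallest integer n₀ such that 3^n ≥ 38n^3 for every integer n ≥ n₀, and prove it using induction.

At n = 9: 19683 < 27702, so the inequality fails and n₀ ≥ 10. We prove 3^n ≥ 38n^3 for all n ≥ 10.
Base step (n = 10): 3^n = 59049 and 38n^3 = 38000, so 59049 ≥ 38000.
Suppose the result is true for n = j, so 3^j ≥ 38j^3.
Then 3^(j + 1) = 3·(3^j) ≥ 3·(38j^3).
Also, for j ≥ 10 we have 3·(38j^3) ≥ 38(j+1)^3, since 3 ≥ (1 + 1/j)^3 for all j ≥ 10.
Combining, 3^(j + 1) ≥ 38(j+1)^3.
By induction, the statement is established for all n ≥ 10.
Hence the smallest such n₀ is 10.

n₀ = 10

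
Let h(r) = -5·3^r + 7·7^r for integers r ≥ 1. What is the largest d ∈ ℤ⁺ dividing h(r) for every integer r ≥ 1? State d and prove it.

Computing the first values: h(1) = 34 and h(2) = 298; gcd(34, 298) = 2, so d ≤ 2.
We prove 2 | -5·3^r + 7·7^r for all r ≥ 1 by induction on r.
When r = 1: h(1) = 34 = 2·(17), so 2 | h(1).
Inductive step: assume the claim holds for r = i, i.e. 2 | h(i). Then
h(i+1) − 7·h(i) = (-5·3^(i+1) + 7·7^(i+1)) − 7·(-5·3^i + 7·7^i) = (-5)·3^i·(3 − 7) = (20)·3^i. Since 2 | h(i) by the inductive hypothesis, 2 | 7·h(i); and 2 | 20 since 20 = 2·10. Therefore 2 | h(i+1).
By the principle of mathematical induction, the result holds for all r ≥ 1.
Therefore the largest such d is 2.

d = 2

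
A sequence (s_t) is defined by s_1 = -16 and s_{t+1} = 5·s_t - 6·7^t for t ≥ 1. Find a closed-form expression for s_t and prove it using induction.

s_t = 5^t - 3·7^t

Computing the first terms: s_1 = -16, s_2 = -122, s_3 = -904. This suggests s_t = 5^t - 3·7^t.
Base case (t = 1): the formula gives -16 = -16 = s_1.
Suppose the result is true for t = k, so s_k = 5^k - 3·7^k.
Then s_{k+1} = 5·s_k - 6·7^k = 5·(5^k - 3·7^k) - 6·7^k = 5^(k + 1) - 3·7^(k + 1),
which is the claimed formula at t = k+1.
Hence, by induction on t, the claim holds for every t ≥ 1.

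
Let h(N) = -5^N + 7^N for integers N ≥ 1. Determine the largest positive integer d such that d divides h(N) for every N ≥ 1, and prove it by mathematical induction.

d = 2

Computing the first values: h(1) = 2 and h(2) = 24; gcd(2, 24) = 2, so d ≤ 2.
We prove 2 | -5^N + 7^N for all N ≥ 1 by induction on N.
For the base case N = 1: h(1) = 2 = 2·(1), so 2 | h(1).
For the inductive step, assume it holds for an arbitrary r ≥ 1, i.e. 2 | h(r). Then
7^{r+1} − 5^{r+1} = 7·7^r − 5·5^r = 7·(7^r − 5^r) + (2)·5^r. The first term is divisible by 2 by the inductive hypothesis, and the second term (2)·5^r is divisible by 2 since 2 | 2. Hence 2 | h(r+1).
By induction, the statement is established for all N ≥ 1.
Therefore the largest such d is 2.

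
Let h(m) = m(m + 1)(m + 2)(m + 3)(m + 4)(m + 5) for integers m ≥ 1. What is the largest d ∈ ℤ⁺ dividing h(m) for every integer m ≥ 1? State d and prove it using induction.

d = 720

Computing the first values: h(1) = 720 and h(2) = 5040; gcd(720, 5040) = 720, so d ≤ 720.
We prove 720 | m(m + 1)(m + 2)(m + 3)(m + 4)(m + 5) for all m ≥ 1 by induction on m.
For the base case m = 1: h(1) = 720 = 720·(1), so 720 | h(1).
For the inductive step, assume it holds for an arbitrary p ≥ 1, i.e. 720 | h(p). Then
h(p+1) − h(p) = (p+1)·(p+2)·(p+3)·(p+4)·(p+5)·(p+6) − p·(p+1)·(p+2)·(p+3)·(p+4)·(p+5) = (p+1)·(p+2)·(p+3)·(p+4)·(p+5)·[(p+6) − p] = 6·(p+1)·(p+2)·(p+3)·(p+4)·(p+5). The product of 5 consecutive integers is divisible by (5)! = 120, so h(p+1) − h(p) is divisible by 6·120 = 720. By the inductive hypothesis 720 | h(p), hence 720 | h(p+1).
This completes the induction.
Therefore the largest such d is 720.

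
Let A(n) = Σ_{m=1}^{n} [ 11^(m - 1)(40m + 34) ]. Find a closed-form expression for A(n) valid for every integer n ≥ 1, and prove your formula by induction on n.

A(n) = 11^n(4n + 3) - 3

We claim A(n) = 11^n(4n + 3) - 3 for all n ≥ 1.
For the base case n = 1: A(1) = 74, and the closed form gives 74. They agree.
Inductive step: assume the claim holds for n = m, so A(m) = 11^m(4m + 3) - 3.
Then A(m+1) = A(m) + (11^m(40m + 74)) = (11^m(4m + 3) - 3) + (11^m(40m + 74)).
Simplifying, A(m+1) = 44·11^m·m + 77·11^m - 3 = 11^(m+1)(4(m+1) + 3) - 3,
which is the closed form with n = m+1.
Hence, by induction on n, the claim holds for every n ≥ 1.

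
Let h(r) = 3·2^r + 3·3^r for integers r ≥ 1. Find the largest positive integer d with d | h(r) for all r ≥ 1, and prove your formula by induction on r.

Computing the first values: h(1) = 15 and h(2) = 39; gcd(15, 39) = 3, so d ≤ 3.
We prove 3 | 3·2^r + 3·3^r for all r ≥ 1 by induction on r.
When r = 1: h(1) = 15 = 3·(5), so 3 | h(1).
For the inductive step, assume it holds for an arbitrary p ≥ 1, i.e. 3 | h(p). Then
h(p+1) − 3·h(p) = (3·2^(p+1) + 3·3^(p+1)) − 3·(3·2^p + 3·3^p) = (3)·2^p·(2 − 3) = (-3)·2^p. Since 3 | h(p) by the inductive hypothesis, 3 | 3·h(p); and 3 | -3 since -3 = 3·-1. Therefore 3 | h(p+1).
By the principle of mathematical induction, the result holds for all r ≥ 1.
Therefore the largest such d is 3.

d = 3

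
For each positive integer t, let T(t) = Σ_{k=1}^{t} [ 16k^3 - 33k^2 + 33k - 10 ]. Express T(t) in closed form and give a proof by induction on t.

We claim T(t) = t(4t^3 - 3t^2 + 4t + 1) for all t ≥ 1.
Base step (t = 1): T(1) = 6, and the closed form gives 6. They agree.
Inductive step: assume the claim holds for t = k, so T(k) = k(4k^3 - 3k^2 + 4k + 1).
Then T(k+1) = T(k) + (16k^3 + 15k^2 + 15k + 6) = (k(4k^3 - 3k^2 + 4k + 1)) + (16k^3 + 15k^2 + 15k + 6).
Simplifying, T(k+1) = (k + 1)(4k^3 + 9k^2 + 10k + 6) = (k+1)(4(k+1)^3 - 3(k+1)^2 + 4(k+1) + 1),
which is the closed form with t = k+1.
By the principle of mathematical induction, the result holds for all t ≥ 1.

T(t) = t(4t^3 - 3t^2 + 4t + 1)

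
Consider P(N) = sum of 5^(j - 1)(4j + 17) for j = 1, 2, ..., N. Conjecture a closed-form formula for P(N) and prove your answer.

P(N) = 5^N(N + 4) - 4

We claim P(N) = 5^N(N + 4) - 4 for all N ≥ 1.
Base step (N = 1): P(1) = 21, and the closed form gives 21. They agree.
Suppose the result is true for N = j, so P(j) = 5^j(j + 4) - 4.
Then P(j+1) = P(j) + (5^j(4j + 21)) = (5^j(j + 4) - 4) + (5^j(4j + 21)).
Simplifying, P(j+1) = 5^(j + 1)j + 5^(j + 2) - 4 = 5^(j+1)((j+1) + 4) - 4,
which is the closed form with N = j+1.
Hence, by induction on N, the claim holds for every N ≥ 1.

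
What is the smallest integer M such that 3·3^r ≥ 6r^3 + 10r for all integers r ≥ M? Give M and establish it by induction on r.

At r = 5: 729 < 800, so the inequality fails and M ≥ 6. We prove 3·3^r ≥ 6r^3 + 10r for all r ≥ 6.
Base step (r = 6): 3·3^r = 2187 and 6r^3 + 10r = 1356, so 2187 ≥ 1356.
Inductive step: assume the claim holds for r = i, so 3·3^i ≥ 6i^3 + 10i.
Then 3·3^(i + 1) = 3·(3·3^i) ≥ 3·(6i^3 + 10i).
Also, for i ≥ 6 we have 3·(6i^3 + 10i) ≥ 6(i+1)^3 + 10(i+1), since 3·(6i^3 + 10i) − (6(i+1)^3 + 10(i+1)) = 12i^3 - 18i^2 + 2i - 16, which is nonnegative for all i ≥ 6.
Combining, 3·3^(i + 1) ≥ 6(i+1)^3 + 10(i+1).
Hence, by induction on r, the claim holds for every r ≥ 6.
Hence the smallest such M is 6.

M = 6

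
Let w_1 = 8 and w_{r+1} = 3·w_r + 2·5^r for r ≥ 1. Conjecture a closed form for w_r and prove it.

w_r = 3^r + 5^r

Computing the first terms: w_1 = 8, w_2 = 34, w_3 = 152. This suggests w_r = 3^r + 5^r.
Base case (r = 1): the formula gives 8 = 8 = w_1.
Inductive step: assume the claim holds for r = j, so w_j = 3^j + 5^j.
Then w_{j+1} = 3·w_j + 2·5^j = 3·(3^j + 5^j) + 2·5^j = 3^(j + 1) + 5^(j + 1),
which is the claimed formula at r = j+1.
By induction, the statement is established for all r ≥ 1.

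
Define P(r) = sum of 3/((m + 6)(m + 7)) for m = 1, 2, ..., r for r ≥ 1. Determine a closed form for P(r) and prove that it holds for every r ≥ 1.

P(r) = 3r/(7(r + 7))

We claim P(r) = 3r/(7(r + 7)) for all r ≥ 1.
For the base case r = 1: P(1) = 3/56, and the closed form gives 3/56. They agree.
For the inductive step, assume it holds for an arbitrary m ≥ 1, so P(m) = 3m/(7(m + 7)).
Then P(m+1) = P(m) + (3/((m + 7)(m + 8))) = (3m/(7(m + 7))) + (3/((m + 7)(m + 8))).
Simplifying, P(m+1) = 3(m + 1)/(7(m + 8)) = 3(m+1)/(7((m+1) + 7)),
which is the closed form with r = m+1.
This completes the induction.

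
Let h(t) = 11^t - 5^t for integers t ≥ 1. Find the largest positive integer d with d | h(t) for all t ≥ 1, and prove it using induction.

d = 6

Computing the first values: h(1) = 6 and h(2) = 96; gcd(6, 96) = 6, so d ≤ 6.
We prove 6 | 11^t - 5^t for all t ≥ 1 by induction on t.
When t = 1: h(1) = 6 = 6·(1), so 6 | h(1).
Inductive step: suppose the statement holds for some j ≥ 1, i.e. 6 | h(j). Then
11^{j+1} − 5^{j+1} = 11·11^j − 5·5^j = 11·(11^j − 5^j) + (6)·5^j. The first term is divisible by 6 by the inductive hypothesis, and the second term (6)·5^j is divisible by 6 since 6 | 6. Hence 6 | h(j+1).
By induction, the statement is established for all t ≥ 1.
Therefore the largest such d is 6.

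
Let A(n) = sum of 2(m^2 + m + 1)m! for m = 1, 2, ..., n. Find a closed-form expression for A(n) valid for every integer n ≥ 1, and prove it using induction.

We claim A(n) = (2n + 2)(n + 1)! - 2 for all n ≥ 1.
When n = 1: A(1) = 6, and the closed form gives 6. They agree.
Suppose the result is true for n = m, so A(m) = (2m + 2)(m + 1)! - 2.
Then A(m+1) = A(m) + (2(m^2 + 3m + 3)(m + 1)!) = ((2m + 2)(m + 1)! - 2) + (2(m^2 + 3m + 3)(m + 1)!).
Simplifying, A(m+1) = (2(m+1) + 2)((m+1) + 1)! - 2,
which is the closed form with n = m+1.
Hence, by induction on n, the claim holds for every n ≥ 1.

A(n) = (2n + 2)(n + 1)! - 2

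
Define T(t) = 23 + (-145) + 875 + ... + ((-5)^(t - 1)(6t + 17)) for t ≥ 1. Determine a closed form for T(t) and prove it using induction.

T(t) = -(-5)^t(t + 3) + 3

We claim T(t) = -(-5)^t(t + 3) + 3 for all t ≥ 1.
For the base case t = 1: T(1) = 23, and the closed form gives 23. They agree.
Inductive step: suppose the statement holds for some p ≥ 1, so T(p) = -(-5)^p(p + 3) + 3.
Then T(p+1) = T(p) + ((-5)^p(6p + 23)) = (-(-5)^p(p + 3) + 3) + ((-5)^p(6p + 23)).
Simplifying, T(p+1) = 5(-5)^p·p + 20(-5)^p + 3 = -(-5)^(p+1)((p+1) + 3) + 3,
which is the closed form with t = p+1.
By induction, the statement is established for all t ≥ 1.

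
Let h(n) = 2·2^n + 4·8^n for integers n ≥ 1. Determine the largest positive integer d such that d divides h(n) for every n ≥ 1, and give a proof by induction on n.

Computing the first values: h(1) = 36 and h(2) = 264; gcd(36, 264) = 12, so d ≤ 12.
We prove 12 | 2·2^n + 4·8^n for all n ≥ 1 by induction on n.
When n = 1: h(1) = 36 = 12·(3), so 12 | h(1).
For the inductive step, assume it holds for an arbitrary j ≥ 1, i.e. 12 | h(j). Then
h(j+1) − 8·h(j) = (2·2^(j+1) + 4·8^(j+1)) − 8·(2·2^j + 4·8^j) = (2)·2^j·(2 − 8) = (-12)·2^j. Since 12 | h(j) by the inductive hypothesis, 12 | 8·h(j); and 12 | -12 since -12 = 12·-1. Therefore 12 | h(j+1).
By induction, the statement is established for all n ≥ 1.
Therefore the largest such d is 12.

d = 12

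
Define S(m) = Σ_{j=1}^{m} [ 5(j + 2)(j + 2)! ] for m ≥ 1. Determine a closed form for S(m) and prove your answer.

We claim S(m) = 5(m + 3)! - 30 for all m ≥ 1.
Base step (m = 1): S(1) = 90, and the closed form gives 90. They agree.
For the inductive step, assume it holds for an arbitrary j ≥ 1, so S(j) = 5(j + 3)! - 30.
Then S(j+1) = S(j) + (5(j + 3)(j + 3)!) = (5(j + 3)! - 30) + (5(j + 3)(j + 3)!).
Simplifying, S(j+1) = 5((j+1) + 3)! - 30,
which is the closed form with m = j+1.
This completes the induction.

S(m) = 5(m + 3)! - 30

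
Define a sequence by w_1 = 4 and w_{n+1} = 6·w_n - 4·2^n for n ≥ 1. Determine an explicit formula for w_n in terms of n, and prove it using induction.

w_n = 2^n + 2·6^(n - 1)

Computing the first terms: w_1 = 4, w_2 = 16, w_3 = 80. This suggests w_n = 2^n + 2·6^(n - 1).
When n = 1: the formula gives 4 = 4 = w_1.
For the inductive step, assume it holds for an arbitrary j ≥ 1, so w_j = 2^j + 2·6^(j - 1).
Then w_{j+1} = 6·w_j - 4·2^j = 6·(2^j + 2·6^(j - 1)) - 4·2^j = 2^(j + 1) + 2·6^j = 2^(j+1) + 2·6^((j+1) - 1),
which is the claimed formula at n = j+1.
By the principle of mathematical induction, the result holds for all n ≥ 1.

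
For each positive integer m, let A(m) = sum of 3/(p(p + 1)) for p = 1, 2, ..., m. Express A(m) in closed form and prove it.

We claim A(m) = 3m/(m + 1) for all m ≥ 1.
For the base case m = 1: A(1) = 3/2, and the closed form gives 3/2. They agree.
For the inductive step, assume it holds for an arbitrary p ≥ 1, so A(p) = 3p/(p + 1).
Then A(p+1) = A(p) + (3/((p + 1)(p + 2))) = (3p/(p + 1)) + (3/((p + 1)(p + 2))).
Simplifying, A(p+1) = 3(p + 1)/(p + 2) = 3(p+1)/((p+1) + 1),
which is the closed form with m = p+1.
By the principle of mathematical induction, the result holds for all m ≥ 1.

A(m) = 3m/(m + 1)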